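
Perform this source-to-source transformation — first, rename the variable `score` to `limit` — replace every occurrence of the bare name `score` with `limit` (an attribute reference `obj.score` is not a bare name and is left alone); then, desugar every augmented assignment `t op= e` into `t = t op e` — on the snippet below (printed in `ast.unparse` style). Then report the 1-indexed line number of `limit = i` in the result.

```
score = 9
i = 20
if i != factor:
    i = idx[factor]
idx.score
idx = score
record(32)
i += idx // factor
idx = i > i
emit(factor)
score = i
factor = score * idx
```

Transformed code:
limit = 9
i = 20
if i != factor:
    i = idx[factor]
idx.score
idx = limit
record(32)
i = i + idx // factor
idx = i > i
emit(factor)
limit = i
factor = limit * idx

11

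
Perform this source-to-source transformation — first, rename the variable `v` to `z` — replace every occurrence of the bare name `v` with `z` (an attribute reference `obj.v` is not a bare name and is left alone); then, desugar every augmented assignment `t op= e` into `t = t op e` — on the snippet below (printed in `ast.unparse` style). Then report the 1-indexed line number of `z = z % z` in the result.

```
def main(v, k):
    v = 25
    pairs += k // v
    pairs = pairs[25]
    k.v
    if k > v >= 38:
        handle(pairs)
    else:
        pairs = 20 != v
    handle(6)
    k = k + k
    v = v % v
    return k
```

12

Transformed code:
def main(z, k):
    z = 25
    pairs = pairs + k // z
    pairs = pairs[25]
    k.v
    if k > z >= 38:
        handle(pairs)
    else:
        pairs = 20 != z
    handle(6)
    k = k + k
    z = z % z
    return k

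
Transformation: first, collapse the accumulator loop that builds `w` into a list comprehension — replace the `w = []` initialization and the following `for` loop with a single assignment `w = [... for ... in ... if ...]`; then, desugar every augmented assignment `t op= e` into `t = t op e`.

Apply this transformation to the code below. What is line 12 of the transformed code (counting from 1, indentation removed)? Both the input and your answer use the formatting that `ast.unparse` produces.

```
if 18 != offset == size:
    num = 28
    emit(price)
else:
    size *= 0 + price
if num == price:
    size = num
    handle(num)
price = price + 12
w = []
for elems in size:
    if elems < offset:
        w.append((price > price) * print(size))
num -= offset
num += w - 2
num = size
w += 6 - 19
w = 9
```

Transformed code:
if 18 != offset == size:
    num = 28
    emit(price)
else:
    size = size * (0 + price)
if num == price:
    size = num
    handle(num)
price = price + 12
w = [(price > price) * print(size) for elems in size if elems < offset]
num = num - offset
num = num + (w - 2)
num = size
w = w + (6 - 19)
w = 9

num = num + (w - 2)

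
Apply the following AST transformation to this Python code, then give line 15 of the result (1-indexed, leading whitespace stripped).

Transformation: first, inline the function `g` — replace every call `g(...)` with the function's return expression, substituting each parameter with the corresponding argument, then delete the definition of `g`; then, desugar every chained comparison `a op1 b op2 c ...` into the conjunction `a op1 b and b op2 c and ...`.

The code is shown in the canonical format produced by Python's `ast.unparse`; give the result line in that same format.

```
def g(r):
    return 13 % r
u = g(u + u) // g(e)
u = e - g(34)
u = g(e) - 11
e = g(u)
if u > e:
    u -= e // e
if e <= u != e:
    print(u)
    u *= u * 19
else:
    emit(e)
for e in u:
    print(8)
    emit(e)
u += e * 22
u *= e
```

Transformed code:
u = 13 % (u + u) // (13 % e)
u = e - 13 % 34
u = 13 % e - 11
e = 13 % u
if u > e:
    u -= e // e
if e <= u and u != e:
    print(u)
    u *= u * 19
else:
    emit(e)
for e in u:
    print(8)
    emit(e)
u += e * 22
u *= e

u += e * 22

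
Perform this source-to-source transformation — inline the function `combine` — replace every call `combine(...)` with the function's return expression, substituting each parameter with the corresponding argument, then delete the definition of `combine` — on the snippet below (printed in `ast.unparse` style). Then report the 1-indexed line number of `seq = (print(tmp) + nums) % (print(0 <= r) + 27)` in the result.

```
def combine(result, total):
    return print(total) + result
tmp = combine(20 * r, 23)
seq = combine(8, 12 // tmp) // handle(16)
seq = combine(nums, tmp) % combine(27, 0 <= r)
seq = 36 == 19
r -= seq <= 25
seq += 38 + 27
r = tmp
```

3

Transformed code:
tmp = print(23) + 20 * r
seq = (print(12 // tmp) + 8) // handle(16)
seq = (print(tmp) + nums) % (print(0 <= r) + 27)
seq = 36 == 19
r -= seq <= 25
seq += 38 + 27
r = tmp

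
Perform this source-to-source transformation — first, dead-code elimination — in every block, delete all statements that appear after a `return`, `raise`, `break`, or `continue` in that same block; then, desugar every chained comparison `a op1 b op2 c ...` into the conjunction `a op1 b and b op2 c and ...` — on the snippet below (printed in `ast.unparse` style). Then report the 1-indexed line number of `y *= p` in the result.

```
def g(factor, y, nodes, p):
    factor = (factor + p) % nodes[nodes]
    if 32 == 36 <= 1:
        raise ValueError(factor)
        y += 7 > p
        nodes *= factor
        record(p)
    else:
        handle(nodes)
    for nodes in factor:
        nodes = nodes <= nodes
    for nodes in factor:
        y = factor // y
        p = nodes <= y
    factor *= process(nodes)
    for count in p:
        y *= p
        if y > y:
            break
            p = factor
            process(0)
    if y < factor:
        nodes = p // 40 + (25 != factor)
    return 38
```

Transformed code:
def g(factor, y, nodes, p):
    factor = (factor + p) % nodes[nodes]
    if 32 == 36 and 36 <= 1:
        raise ValueError(factor)
    else:
        handle(nodes)
    for nodes in factor:
        nodes = nodes <= nodes
    for nodes in factor:
        y = factor // y
        p = nodes <= y
    factor *= process(nodes)
    for count in p:
        y *= p
        if y > y:
            break
    if y < factor:
        nodes = p // 40 + (25 != factor)
    return 38

14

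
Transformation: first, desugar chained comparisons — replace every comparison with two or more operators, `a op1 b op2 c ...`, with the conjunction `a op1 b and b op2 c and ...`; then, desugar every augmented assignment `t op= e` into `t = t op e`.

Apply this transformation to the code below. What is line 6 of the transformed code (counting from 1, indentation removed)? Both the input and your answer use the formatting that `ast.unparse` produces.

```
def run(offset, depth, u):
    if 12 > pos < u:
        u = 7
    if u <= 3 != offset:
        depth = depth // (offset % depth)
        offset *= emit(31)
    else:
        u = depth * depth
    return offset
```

Transformed code:
def run(offset, depth, u):
    if 12 > pos and pos < u:
        u = 7
    if u <= 3 and 3 != offset:
        depth = depth // (offset % depth)
        offset = offset * emit(31)
    else:
        u = depth * depth
    return offset

offset = offset * emit(31)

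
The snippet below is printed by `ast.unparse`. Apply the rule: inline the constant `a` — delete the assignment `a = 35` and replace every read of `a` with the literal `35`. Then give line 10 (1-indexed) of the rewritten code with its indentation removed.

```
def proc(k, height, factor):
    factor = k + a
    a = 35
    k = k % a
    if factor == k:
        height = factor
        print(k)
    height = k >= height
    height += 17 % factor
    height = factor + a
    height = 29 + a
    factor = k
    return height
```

Transformed code:
def proc(k, height, factor):
    factor = k + 35
    k = k % 35
    if factor == k:
        height = factor
        print(k)
    height = k >= height
    height += 17 % factor
    height = factor + 35
    height = 29 + 35
    factor = k
    return height

height = 29 + 35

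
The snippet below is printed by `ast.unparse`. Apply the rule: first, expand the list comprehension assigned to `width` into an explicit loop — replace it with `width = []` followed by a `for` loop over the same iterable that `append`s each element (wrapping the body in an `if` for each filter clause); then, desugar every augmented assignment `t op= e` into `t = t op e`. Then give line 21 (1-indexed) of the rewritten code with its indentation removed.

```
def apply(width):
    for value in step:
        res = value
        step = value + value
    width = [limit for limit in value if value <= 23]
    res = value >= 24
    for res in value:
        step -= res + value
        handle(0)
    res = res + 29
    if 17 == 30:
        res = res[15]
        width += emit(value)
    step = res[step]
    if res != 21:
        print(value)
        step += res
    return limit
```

Transformed code:
def apply(width):
    for value in step:
        res = value
        step = value + value
    width = []
    for limit in value:
        if value <= 23:
            width.append(limit)
    res = value >= 24
    for res in value:
        step = step - (res + value)
        handle(0)
    res = res + 29
    if 17 == 30:
        res = res[15]
        width = width + emit(value)
    step = res[step]
    if res != 21:
        print(value)
        step = step + res
    return limit

return limit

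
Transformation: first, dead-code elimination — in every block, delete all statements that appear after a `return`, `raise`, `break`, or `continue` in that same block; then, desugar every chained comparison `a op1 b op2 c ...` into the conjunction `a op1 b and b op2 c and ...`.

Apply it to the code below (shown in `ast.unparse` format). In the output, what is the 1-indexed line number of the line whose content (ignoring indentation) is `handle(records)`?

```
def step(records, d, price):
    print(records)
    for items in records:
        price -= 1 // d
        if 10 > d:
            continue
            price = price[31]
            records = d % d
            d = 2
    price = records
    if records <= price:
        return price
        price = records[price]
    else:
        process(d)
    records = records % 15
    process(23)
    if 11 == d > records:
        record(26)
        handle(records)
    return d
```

16

Transformed code:
def step(records, d, price):
    print(records)
    for items in records:
        price -= 1 // d
        if 10 > d:
            continue
    price = records
    if records <= price:
        return price
    else:
        process(d)
    records = records % 15
    process(23)
    if 11 == d and d > records:
        record(26)
        handle(records)
    return d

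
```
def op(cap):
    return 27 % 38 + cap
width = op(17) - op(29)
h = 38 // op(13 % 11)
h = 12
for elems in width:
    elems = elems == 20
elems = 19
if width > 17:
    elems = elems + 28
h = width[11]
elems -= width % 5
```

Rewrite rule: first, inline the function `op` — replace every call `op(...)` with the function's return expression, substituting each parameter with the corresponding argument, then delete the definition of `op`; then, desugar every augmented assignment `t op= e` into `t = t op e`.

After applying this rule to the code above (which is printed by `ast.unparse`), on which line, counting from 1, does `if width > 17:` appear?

7

Transformed code:
width = 27 % 38 + 17 - (27 % 38 + 29)
h = 38 // (27 % 38 + 13 % 11)
h = 12
for elems in width:
    elems = elems == 20
elems = 19
if width > 17:
    elems = elems + 28
h = width[11]
elems = elems - width % 5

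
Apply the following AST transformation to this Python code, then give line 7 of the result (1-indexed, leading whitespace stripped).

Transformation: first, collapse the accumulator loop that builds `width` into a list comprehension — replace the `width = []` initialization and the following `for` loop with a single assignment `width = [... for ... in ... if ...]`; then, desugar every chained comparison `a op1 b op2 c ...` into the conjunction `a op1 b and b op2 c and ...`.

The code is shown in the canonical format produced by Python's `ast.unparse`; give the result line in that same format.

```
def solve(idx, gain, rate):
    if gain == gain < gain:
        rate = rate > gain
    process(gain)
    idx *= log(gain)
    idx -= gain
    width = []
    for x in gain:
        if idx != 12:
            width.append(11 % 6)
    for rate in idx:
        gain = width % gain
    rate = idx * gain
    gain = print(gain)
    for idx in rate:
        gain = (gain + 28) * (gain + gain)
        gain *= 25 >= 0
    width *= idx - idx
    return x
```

Transformed code:
def solve(idx, gain, rate):
    if gain == gain and gain < gain:
        rate = rate > gain
    process(gain)
    idx *= log(gain)
    idx -= gain
    width = [11 % 6 for x in gain if idx != 12]
    for rate in idx:
        gain = width % gain
    rate = idx * gain
    gain = print(gain)
    for idx in rate:
        gain = (gain + 28) * (gain + gain)
        gain *= 25 >= 0
    width *= idx - idx
    return x

width = [11 % 6 for x in gain if idx != 12]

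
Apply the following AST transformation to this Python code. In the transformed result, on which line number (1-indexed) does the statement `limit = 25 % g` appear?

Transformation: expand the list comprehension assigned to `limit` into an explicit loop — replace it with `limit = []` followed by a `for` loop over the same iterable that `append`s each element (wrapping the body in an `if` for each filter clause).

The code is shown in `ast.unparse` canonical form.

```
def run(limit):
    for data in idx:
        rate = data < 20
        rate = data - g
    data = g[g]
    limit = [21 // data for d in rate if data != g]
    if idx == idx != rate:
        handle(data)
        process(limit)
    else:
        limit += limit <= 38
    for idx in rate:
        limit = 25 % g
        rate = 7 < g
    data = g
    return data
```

16

Transformed code:
def run(limit):
    for data in idx:
        rate = data < 20
        rate = data - g
    data = g[g]
    limit = []
    for d in rate:
        if data != g:
            limit.append(21 // data)
    if idx == idx != rate:
        handle(data)
        process(limit)
    else:
        limit += limit <= 38
    for idx in rate:
        limit = 25 % g
        rate = 7 < g
    data = g
    return data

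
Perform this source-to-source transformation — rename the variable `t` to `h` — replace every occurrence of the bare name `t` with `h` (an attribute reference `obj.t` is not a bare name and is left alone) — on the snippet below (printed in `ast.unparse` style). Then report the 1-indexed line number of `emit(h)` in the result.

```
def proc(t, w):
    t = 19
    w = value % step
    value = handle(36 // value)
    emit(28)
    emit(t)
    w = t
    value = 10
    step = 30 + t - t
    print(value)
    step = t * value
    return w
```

6

Transformed code:
def proc(h, w):
    h = 19
    w = value % step
    value = handle(36 // value)
    emit(28)
    emit(h)
    w = h
    value = 10
    step = 30 + h - h
    print(value)
    step = h * value
    return w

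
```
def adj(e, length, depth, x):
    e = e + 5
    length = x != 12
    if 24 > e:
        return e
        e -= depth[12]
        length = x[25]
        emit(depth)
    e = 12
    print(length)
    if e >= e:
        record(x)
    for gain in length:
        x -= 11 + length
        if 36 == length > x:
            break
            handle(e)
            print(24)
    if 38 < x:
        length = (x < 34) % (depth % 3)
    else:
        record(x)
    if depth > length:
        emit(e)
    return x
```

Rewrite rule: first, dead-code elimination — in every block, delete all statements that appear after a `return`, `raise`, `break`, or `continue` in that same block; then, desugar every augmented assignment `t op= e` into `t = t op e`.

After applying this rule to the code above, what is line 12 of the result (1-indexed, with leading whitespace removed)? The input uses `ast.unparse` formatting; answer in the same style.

if 36 == length > x:

Transformed code:
def adj(e, length, depth, x):
    e = e + 5
    length = x != 12
    if 24 > e:
        return e
    e = 12
    print(length)
    if e >= e:
        record(x)
    for gain in length:
        x = x - (11 + length)
        if 36 == length > x:
            break
    if 38 < x:
        length = (x < 34) % (depth % 3)
    else:
        record(x)
    if depth > length:
        emit(e)
    return x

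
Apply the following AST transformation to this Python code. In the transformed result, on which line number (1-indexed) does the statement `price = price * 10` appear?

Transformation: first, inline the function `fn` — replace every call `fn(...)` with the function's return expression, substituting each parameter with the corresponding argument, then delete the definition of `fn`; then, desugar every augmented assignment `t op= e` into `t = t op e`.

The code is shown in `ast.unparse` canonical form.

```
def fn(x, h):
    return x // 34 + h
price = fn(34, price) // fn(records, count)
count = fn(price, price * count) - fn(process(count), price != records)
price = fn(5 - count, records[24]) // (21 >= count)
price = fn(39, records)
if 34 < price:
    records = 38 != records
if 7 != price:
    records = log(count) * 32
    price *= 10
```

Transformed code:
price = (34 // 34 + price) // (records // 34 + count)
count = price // 34 + price * count - (process(count) // 34 + (price != records))
price = ((5 - count) // 34 + records[24]) // (21 >= count)
price = 39 // 34 + records
if 34 < price:
    records = 38 != records
if 7 != price:
    records = log(count) * 32
    price = price * 10

9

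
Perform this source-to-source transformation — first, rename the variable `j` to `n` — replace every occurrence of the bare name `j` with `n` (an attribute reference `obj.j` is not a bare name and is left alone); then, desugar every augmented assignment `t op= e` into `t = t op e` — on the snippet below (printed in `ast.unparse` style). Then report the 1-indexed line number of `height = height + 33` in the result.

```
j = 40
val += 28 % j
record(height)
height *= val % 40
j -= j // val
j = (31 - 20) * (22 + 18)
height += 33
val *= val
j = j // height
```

Transformed code:
n = 40
val = val + 28 % n
record(height)
height = height * (val % 40)
n = n - n // val
n = (31 - 20) * (22 + 18)
height = height + 33
val = val * val
n = n // height

7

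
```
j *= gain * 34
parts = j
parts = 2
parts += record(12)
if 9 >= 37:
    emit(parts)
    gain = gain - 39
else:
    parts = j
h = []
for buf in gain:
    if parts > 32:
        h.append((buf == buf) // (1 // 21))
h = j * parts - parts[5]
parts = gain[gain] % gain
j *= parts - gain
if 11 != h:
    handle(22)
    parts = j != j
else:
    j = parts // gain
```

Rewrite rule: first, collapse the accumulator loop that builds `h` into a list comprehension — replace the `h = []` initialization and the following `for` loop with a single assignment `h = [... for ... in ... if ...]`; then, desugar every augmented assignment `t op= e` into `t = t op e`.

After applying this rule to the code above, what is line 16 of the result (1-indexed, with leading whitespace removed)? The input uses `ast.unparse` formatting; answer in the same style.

parts = j != j

Transformed code:
j = j * (gain * 34)
parts = j
parts = 2
parts = parts + record(12)
if 9 >= 37:
    emit(parts)
    gain = gain - 39
else:
    parts = j
h = [(buf == buf) // (1 // 21) for buf in gain if parts > 32]
h = j * parts - parts[5]
parts = gain[gain] % gain
j = j * (parts - gain)
if 11 != h:
    handle(22)
    parts = j != j
else:
    j = parts // gain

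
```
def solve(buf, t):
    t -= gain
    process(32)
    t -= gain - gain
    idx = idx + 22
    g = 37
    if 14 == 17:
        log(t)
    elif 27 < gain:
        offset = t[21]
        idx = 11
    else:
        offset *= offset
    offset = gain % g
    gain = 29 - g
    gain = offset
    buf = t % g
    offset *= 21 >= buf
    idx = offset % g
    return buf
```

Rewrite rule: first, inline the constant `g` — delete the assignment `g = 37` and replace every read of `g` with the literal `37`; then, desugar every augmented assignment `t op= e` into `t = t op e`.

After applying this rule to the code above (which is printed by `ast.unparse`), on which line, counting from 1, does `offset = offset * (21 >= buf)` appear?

17

Transformed code:
def solve(buf, t):
    t = t - gain
    process(32)
    t = t - (gain - gain)
    idx = idx + 22
    if 14 == 17:
        log(t)
    elif 27 < gain:
        offset = t[21]
        idx = 11
    else:
        offset = offset * offset
    offset = gain % 37
    gain = 29 - 37
    gain = offset
    buf = t % 37
    offset = offset * (21 >= buf)
    idx = offset % 37
    return buf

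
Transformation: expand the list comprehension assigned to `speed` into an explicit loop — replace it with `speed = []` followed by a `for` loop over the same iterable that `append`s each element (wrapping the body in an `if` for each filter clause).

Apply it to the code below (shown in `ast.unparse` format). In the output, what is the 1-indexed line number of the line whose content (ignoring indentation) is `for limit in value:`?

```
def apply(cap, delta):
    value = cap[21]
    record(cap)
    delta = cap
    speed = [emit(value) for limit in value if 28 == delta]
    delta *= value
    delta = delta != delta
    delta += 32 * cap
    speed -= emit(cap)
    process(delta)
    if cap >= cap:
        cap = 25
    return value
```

6

Transformed code:
def apply(cap, delta):
    value = cap[21]
    record(cap)
    delta = cap
    speed = []
    for limit in value:
        if 28 == delta:
            speed.append(emit(value))
    delta *= value
    delta = delta != delta
    delta += 32 * cap
    speed -= emit(cap)
    process(delta)
    if cap >= cap:
        cap = 25
    return value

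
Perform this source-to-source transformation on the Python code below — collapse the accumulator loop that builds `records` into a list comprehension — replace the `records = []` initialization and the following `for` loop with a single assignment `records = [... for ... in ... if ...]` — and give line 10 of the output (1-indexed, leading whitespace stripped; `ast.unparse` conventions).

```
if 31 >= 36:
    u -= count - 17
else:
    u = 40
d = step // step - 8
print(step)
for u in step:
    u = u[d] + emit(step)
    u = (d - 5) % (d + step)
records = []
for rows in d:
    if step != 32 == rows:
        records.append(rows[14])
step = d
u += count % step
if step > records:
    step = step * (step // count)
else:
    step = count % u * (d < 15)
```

records = [rows[14] for rows in d if step != 32 == rows]

Transformed code:
if 31 >= 36:
    u -= count - 17
else:
    u = 40
d = step // step - 8
print(step)
for u in step:
    u = u[d] + emit(step)
    u = (d - 5) % (d + step)
records = [rows[14] for rows in d if step != 32 == rows]
step = d
u += count % step
if step > records:
    step = step * (step // count)
else:
    step = count % u * (d < 15)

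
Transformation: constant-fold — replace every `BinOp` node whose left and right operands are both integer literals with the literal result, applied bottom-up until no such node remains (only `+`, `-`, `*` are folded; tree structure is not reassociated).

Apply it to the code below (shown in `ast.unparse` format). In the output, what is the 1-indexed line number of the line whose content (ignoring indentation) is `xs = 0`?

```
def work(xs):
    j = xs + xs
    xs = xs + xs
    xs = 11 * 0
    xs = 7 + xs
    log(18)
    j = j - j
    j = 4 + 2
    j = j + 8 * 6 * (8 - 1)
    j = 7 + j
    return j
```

Transformed code:
def work(xs):
    j = xs + xs
    xs = xs + xs
    xs = 0
    xs = 7 + xs
    log(18)
    j = j - j
    j = 6
    j = j + 336
    j = 7 + j
    return j

4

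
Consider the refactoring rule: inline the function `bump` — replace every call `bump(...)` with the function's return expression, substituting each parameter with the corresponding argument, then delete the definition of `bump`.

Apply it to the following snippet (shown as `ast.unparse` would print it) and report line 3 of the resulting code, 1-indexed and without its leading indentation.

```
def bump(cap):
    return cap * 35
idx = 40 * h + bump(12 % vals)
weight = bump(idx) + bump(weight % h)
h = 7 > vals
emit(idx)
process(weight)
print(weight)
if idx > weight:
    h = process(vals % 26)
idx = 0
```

h = 7 > vals

Transformed code:
idx = 40 * h + 12 % vals * 35
weight = idx * 35 + weight % h * 35
h = 7 > vals
emit(idx)
process(weight)
print(weight)
if idx > weight:
    h = process(vals % 26)
idx = 0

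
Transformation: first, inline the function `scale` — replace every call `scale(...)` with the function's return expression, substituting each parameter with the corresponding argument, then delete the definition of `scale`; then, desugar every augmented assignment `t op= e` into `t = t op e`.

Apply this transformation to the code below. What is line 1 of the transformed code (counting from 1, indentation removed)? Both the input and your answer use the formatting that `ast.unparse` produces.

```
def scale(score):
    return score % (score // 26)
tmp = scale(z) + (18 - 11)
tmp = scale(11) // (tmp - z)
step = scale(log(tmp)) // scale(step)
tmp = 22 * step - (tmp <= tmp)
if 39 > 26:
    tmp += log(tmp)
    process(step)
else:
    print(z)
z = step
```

tmp = z % (z // 26) + (18 - 11)

Transformed code:
tmp = z % (z // 26) + (18 - 11)
tmp = 11 % (11 // 26) // (tmp - z)
step = log(tmp) % (log(tmp) // 26) // (step % (step // 26))
tmp = 22 * step - (tmp <= tmp)
if 39 > 26:
    tmp = tmp + log(tmp)
    process(step)
else:
    print(z)
z = step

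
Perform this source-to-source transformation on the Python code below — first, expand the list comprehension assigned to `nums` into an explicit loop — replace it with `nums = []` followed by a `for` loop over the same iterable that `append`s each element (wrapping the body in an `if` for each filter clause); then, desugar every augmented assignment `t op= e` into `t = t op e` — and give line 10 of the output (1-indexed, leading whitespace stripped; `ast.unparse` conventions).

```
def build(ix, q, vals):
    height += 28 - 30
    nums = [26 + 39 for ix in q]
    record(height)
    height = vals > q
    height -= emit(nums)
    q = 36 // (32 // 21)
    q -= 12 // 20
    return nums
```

q = q - 12 // 20

Transformed code:
def build(ix, q, vals):
    height = height + (28 - 30)
    nums = []
    for ix in q:
        nums.append(26 + 39)
    record(height)
    height = vals > q
    height = height - emit(nums)
    q = 36 // (32 // 21)
    q = q - 12 // 20
    return nums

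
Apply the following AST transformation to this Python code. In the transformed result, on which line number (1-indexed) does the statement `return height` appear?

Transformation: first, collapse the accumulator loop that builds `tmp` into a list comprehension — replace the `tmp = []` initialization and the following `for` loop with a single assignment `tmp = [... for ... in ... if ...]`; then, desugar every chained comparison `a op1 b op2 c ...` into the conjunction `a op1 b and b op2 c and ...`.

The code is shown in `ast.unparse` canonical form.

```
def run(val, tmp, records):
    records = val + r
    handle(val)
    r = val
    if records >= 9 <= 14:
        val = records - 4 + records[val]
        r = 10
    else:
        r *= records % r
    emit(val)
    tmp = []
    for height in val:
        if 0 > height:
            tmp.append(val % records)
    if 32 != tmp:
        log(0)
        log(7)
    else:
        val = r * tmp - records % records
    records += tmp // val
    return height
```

18

Transformed code:
def run(val, tmp, records):
    records = val + r
    handle(val)
    r = val
    if records >= 9 and 9 <= 14:
        val = records - 4 + records[val]
        r = 10
    else:
        r *= records % r
    emit(val)
    tmp = [val % records for height in val if 0 > height]
    if 32 != tmp:
        log(0)
        log(7)
    else:
        val = r * tmp - records % records
    records += tmp // val
    return height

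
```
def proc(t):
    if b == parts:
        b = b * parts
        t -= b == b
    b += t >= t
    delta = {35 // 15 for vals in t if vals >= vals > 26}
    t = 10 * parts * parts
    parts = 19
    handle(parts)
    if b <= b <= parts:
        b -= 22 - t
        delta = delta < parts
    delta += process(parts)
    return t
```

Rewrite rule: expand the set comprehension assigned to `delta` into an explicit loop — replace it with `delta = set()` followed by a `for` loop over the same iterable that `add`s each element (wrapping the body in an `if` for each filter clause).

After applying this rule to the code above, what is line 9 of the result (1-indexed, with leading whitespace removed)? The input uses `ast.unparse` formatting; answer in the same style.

Transformed code:
def proc(t):
    if b == parts:
        b = b * parts
        t -= b == b
    b += t >= t
    delta = set()
    for vals in t:
        if vals >= vals > 26:
            delta.add(35 // 15)
    t = 10 * parts * parts
    parts = 19
    handle(parts)
    if b <= b <= parts:
        b -= 22 - t
        delta = delta < parts
    delta += process(parts)
    return t

delta.add(35 // 15)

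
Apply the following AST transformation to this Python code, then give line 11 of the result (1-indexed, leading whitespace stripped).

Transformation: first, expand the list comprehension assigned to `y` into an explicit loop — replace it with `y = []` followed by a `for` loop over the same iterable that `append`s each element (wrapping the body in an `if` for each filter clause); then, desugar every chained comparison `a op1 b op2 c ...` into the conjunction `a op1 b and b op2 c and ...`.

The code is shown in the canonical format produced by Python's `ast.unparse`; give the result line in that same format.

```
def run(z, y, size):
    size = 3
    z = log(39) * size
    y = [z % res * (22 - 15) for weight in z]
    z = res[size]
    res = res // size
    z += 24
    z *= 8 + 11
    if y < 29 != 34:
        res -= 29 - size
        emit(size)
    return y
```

Transformed code:
def run(z, y, size):
    size = 3
    z = log(39) * size
    y = []
    for weight in z:
        y.append(z % res * (22 - 15))
    z = res[size]
    res = res // size
    z += 24
    z *= 8 + 11
    if y < 29 and 29 != 34:
        res -= 29 - size
        emit(size)
    return y

if y < 29 and 29 != 34:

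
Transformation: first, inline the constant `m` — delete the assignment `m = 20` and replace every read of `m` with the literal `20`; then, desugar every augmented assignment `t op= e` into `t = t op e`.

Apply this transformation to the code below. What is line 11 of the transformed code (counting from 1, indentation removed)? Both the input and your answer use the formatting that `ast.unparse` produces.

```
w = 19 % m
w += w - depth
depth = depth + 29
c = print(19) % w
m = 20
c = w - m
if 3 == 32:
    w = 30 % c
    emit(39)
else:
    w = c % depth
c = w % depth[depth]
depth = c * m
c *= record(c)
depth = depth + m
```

c = w % depth[depth]

Transformed code:
w = 19 % 20
w = w + (w - depth)
depth = depth + 29
c = print(19) % w
c = w - 20
if 3 == 32:
    w = 30 % c
    emit(39)
else:
    w = c % depth
c = w % depth[depth]
depth = c * 20
c = c * record(c)
depth = depth + 20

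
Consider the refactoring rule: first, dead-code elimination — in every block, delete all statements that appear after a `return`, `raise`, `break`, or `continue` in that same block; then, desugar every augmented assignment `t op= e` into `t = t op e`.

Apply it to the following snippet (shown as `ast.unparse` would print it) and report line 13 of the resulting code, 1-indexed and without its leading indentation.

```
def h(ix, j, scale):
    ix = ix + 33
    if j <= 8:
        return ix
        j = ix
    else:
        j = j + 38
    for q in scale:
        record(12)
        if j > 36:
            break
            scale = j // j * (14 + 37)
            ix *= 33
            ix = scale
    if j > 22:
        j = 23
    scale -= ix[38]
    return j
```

Transformed code:
def h(ix, j, scale):
    ix = ix + 33
    if j <= 8:
        return ix
    else:
        j = j + 38
    for q in scale:
        record(12)
        if j > 36:
            break
    if j > 22:
        j = 23
    scale = scale - ix[38]
    return j

scale = scale - ix[38]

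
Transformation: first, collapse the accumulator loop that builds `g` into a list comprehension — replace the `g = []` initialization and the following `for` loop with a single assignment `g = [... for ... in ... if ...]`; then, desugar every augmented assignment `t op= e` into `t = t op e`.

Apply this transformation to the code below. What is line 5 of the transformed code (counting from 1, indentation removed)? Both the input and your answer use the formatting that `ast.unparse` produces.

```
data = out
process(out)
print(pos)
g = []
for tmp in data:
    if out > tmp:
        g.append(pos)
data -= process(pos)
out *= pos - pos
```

Transformed code:
data = out
process(out)
print(pos)
g = [pos for tmp in data if out > tmp]
data = data - process(pos)
out = out * (pos - pos)

data = data - process(pos)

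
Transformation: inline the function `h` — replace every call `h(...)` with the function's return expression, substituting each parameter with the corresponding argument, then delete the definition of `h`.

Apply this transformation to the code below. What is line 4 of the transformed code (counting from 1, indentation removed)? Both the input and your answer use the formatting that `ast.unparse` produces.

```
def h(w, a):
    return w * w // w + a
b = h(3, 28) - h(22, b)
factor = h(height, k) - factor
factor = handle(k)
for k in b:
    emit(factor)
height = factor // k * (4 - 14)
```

for k in b:

Transformed code:
b = 3 * 3 // 3 + 28 - (22 * 22 // 22 + b)
factor = height * height // height + k - factor
factor = handle(k)
for k in b:
    emit(factor)
height = factor // k * (4 - 14)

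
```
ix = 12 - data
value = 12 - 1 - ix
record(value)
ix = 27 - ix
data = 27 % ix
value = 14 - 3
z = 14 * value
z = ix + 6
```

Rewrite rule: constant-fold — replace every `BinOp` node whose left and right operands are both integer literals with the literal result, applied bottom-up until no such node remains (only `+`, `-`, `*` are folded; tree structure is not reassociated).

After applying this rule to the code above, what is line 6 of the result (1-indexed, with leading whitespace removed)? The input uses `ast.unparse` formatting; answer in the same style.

value = 11

Transformed code:
ix = 12 - data
value = 11 - ix
record(value)
ix = 27 - ix
data = 27 % ix
value = 11
z = 14 * value
z = ix + 6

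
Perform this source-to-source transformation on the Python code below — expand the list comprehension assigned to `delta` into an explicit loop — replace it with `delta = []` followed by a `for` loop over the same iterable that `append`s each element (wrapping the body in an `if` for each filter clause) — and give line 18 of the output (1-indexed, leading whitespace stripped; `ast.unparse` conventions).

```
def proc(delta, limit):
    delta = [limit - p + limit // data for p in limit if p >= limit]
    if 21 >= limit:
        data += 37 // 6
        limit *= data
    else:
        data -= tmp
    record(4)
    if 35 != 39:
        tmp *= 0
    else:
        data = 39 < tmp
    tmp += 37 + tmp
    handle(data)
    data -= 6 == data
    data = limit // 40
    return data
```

data -= 6 == data

Transformed code:
def proc(delta, limit):
    delta = []
    for p in limit:
        if p >= limit:
            delta.append(limit - p + limit // data)
    if 21 >= limit:
        data += 37 // 6
        limit *= data
    else:
        data -= tmp
    record(4)
    if 35 != 39:
        tmp *= 0
    else:
        data = 39 < tmp
    tmp += 37 + tmp
    handle(data)
    data -= 6 == data
    data = limit // 40
    return data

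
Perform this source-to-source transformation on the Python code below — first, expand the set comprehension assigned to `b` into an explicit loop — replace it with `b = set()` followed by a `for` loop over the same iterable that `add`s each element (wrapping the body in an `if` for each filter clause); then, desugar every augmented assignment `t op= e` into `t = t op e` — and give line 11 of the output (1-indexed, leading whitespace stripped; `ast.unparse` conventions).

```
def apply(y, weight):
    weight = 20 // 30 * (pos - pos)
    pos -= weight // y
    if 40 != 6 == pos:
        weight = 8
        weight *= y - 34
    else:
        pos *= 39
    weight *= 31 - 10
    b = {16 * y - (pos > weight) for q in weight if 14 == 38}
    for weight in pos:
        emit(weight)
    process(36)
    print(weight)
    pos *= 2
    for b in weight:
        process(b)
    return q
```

Transformed code:
def apply(y, weight):
    weight = 20 // 30 * (pos - pos)
    pos = pos - weight // y
    if 40 != 6 == pos:
        weight = 8
        weight = weight * (y - 34)
    else:
        pos = pos * 39
    weight = weight * (31 - 10)
    b = set()
    for q in weight:
        if 14 == 38:
            b.add(16 * y - (pos > weight))
    for weight in pos:
        emit(weight)
    process(36)
    print(weight)
    pos = pos * 2
    for b in weight:
        process(b)
    return q

for q in weight:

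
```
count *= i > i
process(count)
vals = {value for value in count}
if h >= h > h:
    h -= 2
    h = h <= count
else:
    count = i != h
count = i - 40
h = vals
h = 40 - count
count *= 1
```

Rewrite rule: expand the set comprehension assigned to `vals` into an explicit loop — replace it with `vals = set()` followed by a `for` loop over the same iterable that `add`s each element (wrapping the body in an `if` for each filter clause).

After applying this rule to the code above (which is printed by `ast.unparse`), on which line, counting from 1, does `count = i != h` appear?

Transformed code:
count *= i > i
process(count)
vals = set()
for value in count:
    vals.add(value)
if h >= h > h:
    h -= 2
    h = h <= count
else:
    count = i != h
count = i - 40
h = vals
h = 40 - count
count *= 1

10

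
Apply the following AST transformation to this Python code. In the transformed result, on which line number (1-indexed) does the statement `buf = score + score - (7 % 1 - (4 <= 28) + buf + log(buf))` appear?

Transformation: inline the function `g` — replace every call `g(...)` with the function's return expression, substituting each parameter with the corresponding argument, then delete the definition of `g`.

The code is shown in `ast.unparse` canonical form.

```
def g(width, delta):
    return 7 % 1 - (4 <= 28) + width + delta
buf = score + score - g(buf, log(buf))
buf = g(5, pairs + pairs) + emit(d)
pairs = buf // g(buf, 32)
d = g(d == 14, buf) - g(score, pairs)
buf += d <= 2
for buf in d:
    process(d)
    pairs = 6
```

1

Transformed code:
buf = score + score - (7 % 1 - (4 <= 28) + buf + log(buf))
buf = 7 % 1 - (4 <= 28) + 5 + (pairs + pairs) + emit(d)
pairs = buf // (7 % 1 - (4 <= 28) + buf + 32)
d = 7 % 1 - (4 <= 28) + (d == 14) + buf - (7 % 1 - (4 <= 28) + score + pairs)
buf += d <= 2
for buf in d:
    process(d)
    pairs = 6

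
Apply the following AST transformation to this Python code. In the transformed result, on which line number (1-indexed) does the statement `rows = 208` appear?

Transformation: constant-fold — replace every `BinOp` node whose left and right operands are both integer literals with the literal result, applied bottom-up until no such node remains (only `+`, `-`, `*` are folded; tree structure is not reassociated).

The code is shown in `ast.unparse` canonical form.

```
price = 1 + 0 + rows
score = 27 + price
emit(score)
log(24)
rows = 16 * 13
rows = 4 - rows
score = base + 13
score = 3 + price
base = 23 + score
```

Transformed code:
price = 1 + rows
score = 27 + price
emit(score)
log(24)
rows = 208
rows = 4 - rows
score = base + 13
score = 3 + price
base = 23 + score

5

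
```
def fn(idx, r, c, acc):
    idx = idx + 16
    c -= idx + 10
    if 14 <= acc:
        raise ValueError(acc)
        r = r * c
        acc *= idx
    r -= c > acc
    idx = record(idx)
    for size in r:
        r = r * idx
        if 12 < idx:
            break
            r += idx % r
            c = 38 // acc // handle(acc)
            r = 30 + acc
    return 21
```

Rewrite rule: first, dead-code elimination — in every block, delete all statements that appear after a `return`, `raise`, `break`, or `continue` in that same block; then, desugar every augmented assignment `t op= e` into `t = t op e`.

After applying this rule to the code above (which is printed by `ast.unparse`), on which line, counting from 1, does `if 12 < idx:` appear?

10

Transformed code:
def fn(idx, r, c, acc):
    idx = idx + 16
    c = c - (idx + 10)
    if 14 <= acc:
        raise ValueError(acc)
    r = r - (c > acc)
    idx = record(idx)
    for size in r:
        r = r * idx
        if 12 < idx:
            break
    return 21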